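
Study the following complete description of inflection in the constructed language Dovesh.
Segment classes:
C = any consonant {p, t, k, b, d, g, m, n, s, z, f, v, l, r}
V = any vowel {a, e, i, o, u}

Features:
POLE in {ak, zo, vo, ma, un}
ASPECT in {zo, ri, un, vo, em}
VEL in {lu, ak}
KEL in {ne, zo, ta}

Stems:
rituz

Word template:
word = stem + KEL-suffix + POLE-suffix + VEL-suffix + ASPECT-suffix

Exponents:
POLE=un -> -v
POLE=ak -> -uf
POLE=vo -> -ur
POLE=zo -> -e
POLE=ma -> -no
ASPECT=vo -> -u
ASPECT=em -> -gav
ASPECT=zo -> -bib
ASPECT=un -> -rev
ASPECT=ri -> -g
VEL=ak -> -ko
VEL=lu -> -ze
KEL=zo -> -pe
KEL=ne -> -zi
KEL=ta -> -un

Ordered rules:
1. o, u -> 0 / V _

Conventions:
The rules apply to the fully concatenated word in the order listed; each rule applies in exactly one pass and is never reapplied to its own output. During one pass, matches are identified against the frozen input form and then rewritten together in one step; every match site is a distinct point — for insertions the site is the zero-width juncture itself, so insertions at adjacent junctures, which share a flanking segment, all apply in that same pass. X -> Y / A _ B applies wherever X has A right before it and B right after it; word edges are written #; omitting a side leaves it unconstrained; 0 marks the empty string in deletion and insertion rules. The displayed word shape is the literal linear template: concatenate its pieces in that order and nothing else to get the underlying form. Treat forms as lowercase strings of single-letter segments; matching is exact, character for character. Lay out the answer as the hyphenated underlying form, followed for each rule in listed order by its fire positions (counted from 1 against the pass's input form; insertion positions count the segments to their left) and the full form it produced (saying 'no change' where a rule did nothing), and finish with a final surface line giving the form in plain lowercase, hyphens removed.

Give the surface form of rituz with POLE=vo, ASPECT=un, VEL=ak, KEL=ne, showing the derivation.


underlying: rituz-zi-ur-ko-rev
1. o, u -> 0 / V _: fires at position(s) 8: rituzzirkorev
surface: rituzzirkorev


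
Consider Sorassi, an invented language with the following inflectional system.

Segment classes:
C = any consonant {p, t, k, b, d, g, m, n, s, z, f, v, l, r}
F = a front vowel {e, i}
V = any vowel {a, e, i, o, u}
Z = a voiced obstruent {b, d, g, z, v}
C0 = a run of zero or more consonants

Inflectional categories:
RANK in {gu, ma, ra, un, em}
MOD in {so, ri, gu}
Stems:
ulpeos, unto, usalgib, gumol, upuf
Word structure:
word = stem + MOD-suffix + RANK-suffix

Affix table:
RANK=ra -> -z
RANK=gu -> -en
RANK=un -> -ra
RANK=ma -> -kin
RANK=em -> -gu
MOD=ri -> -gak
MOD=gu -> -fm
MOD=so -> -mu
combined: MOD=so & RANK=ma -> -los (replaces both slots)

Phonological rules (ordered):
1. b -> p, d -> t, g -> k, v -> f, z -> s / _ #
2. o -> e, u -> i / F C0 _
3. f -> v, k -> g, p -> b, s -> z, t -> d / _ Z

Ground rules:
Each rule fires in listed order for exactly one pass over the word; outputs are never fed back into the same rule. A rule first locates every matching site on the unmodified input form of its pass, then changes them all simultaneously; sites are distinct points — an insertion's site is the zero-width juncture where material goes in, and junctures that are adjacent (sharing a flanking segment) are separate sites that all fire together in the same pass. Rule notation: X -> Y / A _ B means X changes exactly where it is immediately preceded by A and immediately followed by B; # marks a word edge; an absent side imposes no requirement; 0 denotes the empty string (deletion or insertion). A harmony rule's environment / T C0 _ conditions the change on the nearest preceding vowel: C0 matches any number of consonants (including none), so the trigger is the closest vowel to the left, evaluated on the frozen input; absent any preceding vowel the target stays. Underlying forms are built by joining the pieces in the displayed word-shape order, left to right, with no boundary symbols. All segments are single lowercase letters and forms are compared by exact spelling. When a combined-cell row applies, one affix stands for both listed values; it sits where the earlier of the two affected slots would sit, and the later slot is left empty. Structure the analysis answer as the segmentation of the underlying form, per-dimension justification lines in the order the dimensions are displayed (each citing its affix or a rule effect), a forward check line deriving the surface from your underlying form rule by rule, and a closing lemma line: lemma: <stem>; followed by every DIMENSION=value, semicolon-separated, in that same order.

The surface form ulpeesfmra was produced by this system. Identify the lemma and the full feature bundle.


underlying: ulpeos-fm-ra
RANK=un - signalled by the affix -ra
MOD=gu - signalled by the affix -fm
check: ulpeosfmra -> ulpeosfmra -> ulpeesfmra -> ulpeesfmra
lemma: ulpeos; RANK=un; MOD=gu


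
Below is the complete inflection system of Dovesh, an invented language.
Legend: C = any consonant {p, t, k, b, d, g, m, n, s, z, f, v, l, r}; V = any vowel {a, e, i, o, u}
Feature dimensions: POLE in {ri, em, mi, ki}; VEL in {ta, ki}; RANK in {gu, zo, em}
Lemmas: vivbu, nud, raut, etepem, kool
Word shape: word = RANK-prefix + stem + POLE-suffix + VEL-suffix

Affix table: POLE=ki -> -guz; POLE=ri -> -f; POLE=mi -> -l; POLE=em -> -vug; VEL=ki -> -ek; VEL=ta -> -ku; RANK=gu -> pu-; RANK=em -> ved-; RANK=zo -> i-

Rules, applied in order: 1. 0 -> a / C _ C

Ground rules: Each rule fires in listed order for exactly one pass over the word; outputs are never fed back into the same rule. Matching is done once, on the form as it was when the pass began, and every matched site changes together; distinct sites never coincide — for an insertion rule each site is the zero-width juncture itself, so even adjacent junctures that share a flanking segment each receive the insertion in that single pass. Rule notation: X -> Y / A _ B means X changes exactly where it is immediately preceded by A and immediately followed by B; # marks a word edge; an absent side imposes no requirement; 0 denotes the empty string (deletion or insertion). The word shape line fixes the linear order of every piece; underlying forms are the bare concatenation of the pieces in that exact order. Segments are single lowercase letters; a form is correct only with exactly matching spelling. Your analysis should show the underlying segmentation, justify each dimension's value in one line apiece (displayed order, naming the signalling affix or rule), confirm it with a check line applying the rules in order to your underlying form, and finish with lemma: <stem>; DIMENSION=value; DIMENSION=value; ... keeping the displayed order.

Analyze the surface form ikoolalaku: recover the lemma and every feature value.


underlying: i-kool-l-ku
POLE=mi - signalled by the affix -l
VEL=ta - signalled by the affix -ku
RANK=zo - signalled by the affix i-
check: ikoollku -> ikoolalaku
lemma: kool; POLE=mi; VEL=ta; RANK=zo


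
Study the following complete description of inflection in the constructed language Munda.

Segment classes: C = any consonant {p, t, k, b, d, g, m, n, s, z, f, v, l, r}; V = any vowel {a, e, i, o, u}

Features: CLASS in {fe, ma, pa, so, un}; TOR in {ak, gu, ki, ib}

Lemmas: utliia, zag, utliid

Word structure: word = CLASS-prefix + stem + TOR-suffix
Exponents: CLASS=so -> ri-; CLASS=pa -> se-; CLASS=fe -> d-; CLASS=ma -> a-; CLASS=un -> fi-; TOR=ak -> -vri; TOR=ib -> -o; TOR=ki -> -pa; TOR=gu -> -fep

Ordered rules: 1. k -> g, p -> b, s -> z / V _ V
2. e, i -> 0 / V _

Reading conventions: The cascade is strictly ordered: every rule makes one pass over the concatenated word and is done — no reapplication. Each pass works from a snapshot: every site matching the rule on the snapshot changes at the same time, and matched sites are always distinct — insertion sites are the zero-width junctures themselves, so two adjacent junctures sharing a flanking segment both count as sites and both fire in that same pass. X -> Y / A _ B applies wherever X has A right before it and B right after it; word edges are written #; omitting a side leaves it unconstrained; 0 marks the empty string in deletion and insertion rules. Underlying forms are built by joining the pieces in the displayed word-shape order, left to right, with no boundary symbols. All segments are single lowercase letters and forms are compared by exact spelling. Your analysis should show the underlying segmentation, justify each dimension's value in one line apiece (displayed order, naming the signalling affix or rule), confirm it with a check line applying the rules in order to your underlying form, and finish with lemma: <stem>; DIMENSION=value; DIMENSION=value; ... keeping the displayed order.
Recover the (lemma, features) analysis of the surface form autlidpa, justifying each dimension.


underlying: a-utliid-pa
CLASS=ma - signalled by the affix a-
TOR=ki - signalled by the affix -pa
check: autliidpa -> autliidpa -> autlidpa
lemma: utliid; CLASS=ma; TOR=ki


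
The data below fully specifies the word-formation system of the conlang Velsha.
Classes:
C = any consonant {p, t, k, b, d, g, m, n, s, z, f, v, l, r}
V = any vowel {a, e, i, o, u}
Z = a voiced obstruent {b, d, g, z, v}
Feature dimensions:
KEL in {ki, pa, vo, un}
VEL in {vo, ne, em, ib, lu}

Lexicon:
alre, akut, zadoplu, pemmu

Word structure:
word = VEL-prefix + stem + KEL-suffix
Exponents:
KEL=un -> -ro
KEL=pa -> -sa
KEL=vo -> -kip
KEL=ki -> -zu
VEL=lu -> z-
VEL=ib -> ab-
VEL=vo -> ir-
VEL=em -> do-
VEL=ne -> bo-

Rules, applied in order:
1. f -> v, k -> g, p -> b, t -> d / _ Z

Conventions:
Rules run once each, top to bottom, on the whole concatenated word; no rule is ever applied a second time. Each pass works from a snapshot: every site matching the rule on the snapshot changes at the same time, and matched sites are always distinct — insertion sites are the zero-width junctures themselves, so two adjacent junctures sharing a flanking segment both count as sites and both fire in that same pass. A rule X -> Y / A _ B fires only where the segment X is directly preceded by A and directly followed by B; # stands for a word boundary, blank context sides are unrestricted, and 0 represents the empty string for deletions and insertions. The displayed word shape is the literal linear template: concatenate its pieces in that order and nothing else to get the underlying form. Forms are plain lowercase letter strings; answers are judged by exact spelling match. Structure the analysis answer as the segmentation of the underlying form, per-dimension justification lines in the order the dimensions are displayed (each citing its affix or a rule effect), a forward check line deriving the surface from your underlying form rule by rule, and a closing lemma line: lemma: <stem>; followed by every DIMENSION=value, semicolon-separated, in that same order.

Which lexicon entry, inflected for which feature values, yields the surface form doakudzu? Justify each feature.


underlying: do-akut-zu
KEL=ki - signalled by the affix -zu
VEL=em - signalled by the affix do-
check: doakutzu -> doakudzu
lemma: akut; KEL=ki; VEL=em


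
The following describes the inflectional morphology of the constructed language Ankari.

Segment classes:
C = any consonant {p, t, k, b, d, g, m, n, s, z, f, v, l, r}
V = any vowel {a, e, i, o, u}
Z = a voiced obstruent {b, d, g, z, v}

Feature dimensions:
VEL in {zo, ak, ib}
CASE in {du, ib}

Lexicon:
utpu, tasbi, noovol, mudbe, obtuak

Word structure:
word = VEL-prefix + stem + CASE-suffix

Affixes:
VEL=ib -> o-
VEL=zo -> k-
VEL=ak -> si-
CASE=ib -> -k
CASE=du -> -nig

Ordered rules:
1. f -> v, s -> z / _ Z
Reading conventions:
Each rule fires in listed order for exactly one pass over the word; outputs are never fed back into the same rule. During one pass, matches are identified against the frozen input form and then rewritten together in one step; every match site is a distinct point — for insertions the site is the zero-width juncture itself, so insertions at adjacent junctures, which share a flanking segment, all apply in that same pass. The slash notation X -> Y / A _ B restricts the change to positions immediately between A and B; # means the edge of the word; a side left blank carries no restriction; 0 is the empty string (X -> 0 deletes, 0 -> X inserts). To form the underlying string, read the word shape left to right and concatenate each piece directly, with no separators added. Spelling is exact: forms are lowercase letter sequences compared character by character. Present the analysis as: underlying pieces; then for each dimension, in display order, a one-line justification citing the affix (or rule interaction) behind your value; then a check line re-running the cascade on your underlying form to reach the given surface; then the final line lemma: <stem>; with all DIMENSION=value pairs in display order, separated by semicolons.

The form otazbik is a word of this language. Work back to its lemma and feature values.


underlying: o-tasbi-k
VEL=ib - signalled by the affix o-
CASE=ib - signalled by the affix -k
check: otasbik -> otazbik
lemma: tasbi; VEL=ib; CASE=ib


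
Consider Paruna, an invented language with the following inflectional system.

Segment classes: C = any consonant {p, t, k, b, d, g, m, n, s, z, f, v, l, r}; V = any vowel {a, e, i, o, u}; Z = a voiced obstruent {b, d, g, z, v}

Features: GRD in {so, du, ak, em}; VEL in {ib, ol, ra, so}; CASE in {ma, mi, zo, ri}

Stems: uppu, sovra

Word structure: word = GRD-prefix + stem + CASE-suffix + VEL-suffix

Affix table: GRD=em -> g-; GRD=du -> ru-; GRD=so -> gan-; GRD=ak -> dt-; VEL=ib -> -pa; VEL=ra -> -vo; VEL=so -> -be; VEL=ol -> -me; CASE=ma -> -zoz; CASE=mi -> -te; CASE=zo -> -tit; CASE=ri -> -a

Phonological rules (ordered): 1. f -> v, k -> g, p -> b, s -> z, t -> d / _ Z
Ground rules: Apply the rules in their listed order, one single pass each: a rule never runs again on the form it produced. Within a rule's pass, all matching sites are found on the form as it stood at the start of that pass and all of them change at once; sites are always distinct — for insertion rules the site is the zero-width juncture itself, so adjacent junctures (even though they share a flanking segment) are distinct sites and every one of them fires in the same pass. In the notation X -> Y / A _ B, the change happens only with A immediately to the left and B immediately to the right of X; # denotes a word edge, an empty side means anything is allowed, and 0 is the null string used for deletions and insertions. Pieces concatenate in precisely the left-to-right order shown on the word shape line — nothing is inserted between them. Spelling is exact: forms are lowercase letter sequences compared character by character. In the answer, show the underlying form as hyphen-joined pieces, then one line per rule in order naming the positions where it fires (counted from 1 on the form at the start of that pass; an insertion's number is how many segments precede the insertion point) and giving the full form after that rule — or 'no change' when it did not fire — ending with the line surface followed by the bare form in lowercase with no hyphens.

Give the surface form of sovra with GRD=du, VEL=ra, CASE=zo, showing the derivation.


underlying: ru-sovra-tit-vo
1. f -> v, k -> g, p -> b, s -> z, t -> d / _ Z: fires at position(s) 10: rusovratidvo
surface: rusovratidvo


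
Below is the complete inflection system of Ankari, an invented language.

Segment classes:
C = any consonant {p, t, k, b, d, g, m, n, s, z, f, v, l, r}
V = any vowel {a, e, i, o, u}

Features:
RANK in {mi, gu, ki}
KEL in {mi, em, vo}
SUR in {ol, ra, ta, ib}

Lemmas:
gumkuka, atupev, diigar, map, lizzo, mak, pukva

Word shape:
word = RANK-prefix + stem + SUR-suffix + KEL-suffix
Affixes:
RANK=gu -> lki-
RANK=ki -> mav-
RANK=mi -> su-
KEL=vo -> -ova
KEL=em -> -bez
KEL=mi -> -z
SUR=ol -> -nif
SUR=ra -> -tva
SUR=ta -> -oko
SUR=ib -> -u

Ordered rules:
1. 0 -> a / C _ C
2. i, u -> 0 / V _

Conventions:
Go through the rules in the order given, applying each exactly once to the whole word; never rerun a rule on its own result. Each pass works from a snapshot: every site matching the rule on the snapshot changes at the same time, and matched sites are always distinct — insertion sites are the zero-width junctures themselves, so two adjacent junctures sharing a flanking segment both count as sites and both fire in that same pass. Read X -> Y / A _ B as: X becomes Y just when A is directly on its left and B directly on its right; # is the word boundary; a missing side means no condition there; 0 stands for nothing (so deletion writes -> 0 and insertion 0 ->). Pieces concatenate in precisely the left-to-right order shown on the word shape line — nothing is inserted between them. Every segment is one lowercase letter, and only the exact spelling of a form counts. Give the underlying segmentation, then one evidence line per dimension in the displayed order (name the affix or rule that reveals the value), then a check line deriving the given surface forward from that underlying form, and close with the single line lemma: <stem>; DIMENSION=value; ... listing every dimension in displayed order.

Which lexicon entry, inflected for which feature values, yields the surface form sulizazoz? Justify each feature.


underlying: su-lizzo-u-z
RANK=mi - signalled by the affix su-
KEL=mi - signalled by the affix -z
SUR=ib - signalled by the affix -u
check: sulizzouz -> sulizazouz -> sulizazoz
lemma: lizzo; RANK=mi; KEL=mi; SUR=ib


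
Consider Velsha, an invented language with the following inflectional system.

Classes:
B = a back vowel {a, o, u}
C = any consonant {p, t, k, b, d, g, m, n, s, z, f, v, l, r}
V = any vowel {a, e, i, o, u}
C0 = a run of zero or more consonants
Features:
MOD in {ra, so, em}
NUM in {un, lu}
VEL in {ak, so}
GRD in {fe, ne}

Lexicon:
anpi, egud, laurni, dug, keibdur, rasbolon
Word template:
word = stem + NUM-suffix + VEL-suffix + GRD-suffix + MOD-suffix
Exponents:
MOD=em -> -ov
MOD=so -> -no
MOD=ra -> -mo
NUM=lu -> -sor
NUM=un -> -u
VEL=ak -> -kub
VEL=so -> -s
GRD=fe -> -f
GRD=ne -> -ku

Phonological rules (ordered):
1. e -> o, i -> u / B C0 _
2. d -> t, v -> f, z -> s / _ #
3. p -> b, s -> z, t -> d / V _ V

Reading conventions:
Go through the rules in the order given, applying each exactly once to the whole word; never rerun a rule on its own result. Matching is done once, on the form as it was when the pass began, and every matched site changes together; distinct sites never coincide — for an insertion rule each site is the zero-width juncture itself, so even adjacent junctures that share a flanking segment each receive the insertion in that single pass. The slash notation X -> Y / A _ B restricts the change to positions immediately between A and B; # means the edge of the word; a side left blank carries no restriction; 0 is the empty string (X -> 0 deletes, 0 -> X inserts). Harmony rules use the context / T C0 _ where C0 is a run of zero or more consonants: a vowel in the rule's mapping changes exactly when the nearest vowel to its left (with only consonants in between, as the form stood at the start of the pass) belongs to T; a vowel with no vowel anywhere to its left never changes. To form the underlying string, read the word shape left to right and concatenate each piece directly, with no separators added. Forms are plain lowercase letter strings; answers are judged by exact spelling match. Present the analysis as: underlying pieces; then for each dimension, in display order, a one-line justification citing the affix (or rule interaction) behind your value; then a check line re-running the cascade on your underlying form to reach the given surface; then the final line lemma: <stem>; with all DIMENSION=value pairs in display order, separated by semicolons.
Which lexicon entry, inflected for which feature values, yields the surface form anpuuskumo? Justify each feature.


underlying: anpi-u-s-ku-mo
MOD=ra - signalled by the affix -mo
NUM=un - signalled by the affix -u
VEL=so - signalled by the affix -s
GRD=ne - signalled by the affix -ku
check: anpiuskumo -> anpuuskumo -> anpuuskumo -> anpuuskumo
lemma: anpi; MOD=ra; NUM=un; VEL=so; GRD=ne


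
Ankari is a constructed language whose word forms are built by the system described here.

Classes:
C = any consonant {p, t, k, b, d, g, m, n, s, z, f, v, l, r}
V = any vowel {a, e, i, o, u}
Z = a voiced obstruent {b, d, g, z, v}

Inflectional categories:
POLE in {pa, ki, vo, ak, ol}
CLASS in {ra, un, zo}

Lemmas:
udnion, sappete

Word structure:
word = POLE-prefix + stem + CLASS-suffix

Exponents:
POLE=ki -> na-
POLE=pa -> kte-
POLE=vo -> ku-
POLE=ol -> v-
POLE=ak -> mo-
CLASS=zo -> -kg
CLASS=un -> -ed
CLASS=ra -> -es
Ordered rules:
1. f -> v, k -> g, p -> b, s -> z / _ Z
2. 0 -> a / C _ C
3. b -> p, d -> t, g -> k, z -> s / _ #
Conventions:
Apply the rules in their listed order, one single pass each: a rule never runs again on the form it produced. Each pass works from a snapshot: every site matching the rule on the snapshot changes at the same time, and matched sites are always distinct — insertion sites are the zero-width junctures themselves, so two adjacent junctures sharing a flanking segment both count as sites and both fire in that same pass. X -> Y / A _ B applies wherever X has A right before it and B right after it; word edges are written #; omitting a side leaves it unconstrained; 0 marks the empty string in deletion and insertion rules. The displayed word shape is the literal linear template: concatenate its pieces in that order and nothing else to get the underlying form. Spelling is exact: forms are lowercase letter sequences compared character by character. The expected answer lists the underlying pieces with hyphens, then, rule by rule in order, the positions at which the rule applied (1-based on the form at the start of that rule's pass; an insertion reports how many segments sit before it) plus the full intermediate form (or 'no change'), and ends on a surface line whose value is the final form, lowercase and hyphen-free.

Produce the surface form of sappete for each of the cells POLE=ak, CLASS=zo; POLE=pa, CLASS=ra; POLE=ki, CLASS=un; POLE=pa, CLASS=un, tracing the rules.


cell POLE=ak, CLASS=zo:
underlying: mo-sappete-kg
1. f -> v, k -> g, p -> b, s -> z / _ Z: fires at position(s) 10: mosappetegg
2. 0 -> a / C _ C: inserts after position(s) 5, 10: mosapapetegag
3. b -> p, d -> t, g -> k, z -> s / _ #: fires at position(s) 13: mosapapetegak
surface: mosapapetegak

cell POLE=pa, CLASS=ra:
underlying: kte-sappete-es
1. f -> v, k -> g, p -> b, s -> z / _ Z: no change
2. 0 -> a / C _ C: inserts after position(s) 1, 6: katesapapetees
3. b -> p, d -> t, g -> k, z -> s / _ #: no change
surface: katesapapetees

cell POLE=ki, CLASS=un:
underlying: na-sappete-ed
1. f -> v, k -> g, p -> b, s -> z / _ Z: no change
2. 0 -> a / C _ C: inserts after position(s) 5: nasapapeteed
3. b -> p, d -> t, g -> k, z -> s / _ #: fires at position(s) 12: nasapapeteet
surface: nasapapeteet

cell POLE=pa, CLASS=un:
underlying: kte-sappete-ed
1. f -> v, k -> g, p -> b, s -> z / _ Z: no change
2. 0 -> a / C _ C: inserts after position(s) 1, 6: katesapapeteed
3. b -> p, d -> t, g -> k, z -> s / _ #: fires at position(s) 14: katesapapeteet
surface: katesapapeteet


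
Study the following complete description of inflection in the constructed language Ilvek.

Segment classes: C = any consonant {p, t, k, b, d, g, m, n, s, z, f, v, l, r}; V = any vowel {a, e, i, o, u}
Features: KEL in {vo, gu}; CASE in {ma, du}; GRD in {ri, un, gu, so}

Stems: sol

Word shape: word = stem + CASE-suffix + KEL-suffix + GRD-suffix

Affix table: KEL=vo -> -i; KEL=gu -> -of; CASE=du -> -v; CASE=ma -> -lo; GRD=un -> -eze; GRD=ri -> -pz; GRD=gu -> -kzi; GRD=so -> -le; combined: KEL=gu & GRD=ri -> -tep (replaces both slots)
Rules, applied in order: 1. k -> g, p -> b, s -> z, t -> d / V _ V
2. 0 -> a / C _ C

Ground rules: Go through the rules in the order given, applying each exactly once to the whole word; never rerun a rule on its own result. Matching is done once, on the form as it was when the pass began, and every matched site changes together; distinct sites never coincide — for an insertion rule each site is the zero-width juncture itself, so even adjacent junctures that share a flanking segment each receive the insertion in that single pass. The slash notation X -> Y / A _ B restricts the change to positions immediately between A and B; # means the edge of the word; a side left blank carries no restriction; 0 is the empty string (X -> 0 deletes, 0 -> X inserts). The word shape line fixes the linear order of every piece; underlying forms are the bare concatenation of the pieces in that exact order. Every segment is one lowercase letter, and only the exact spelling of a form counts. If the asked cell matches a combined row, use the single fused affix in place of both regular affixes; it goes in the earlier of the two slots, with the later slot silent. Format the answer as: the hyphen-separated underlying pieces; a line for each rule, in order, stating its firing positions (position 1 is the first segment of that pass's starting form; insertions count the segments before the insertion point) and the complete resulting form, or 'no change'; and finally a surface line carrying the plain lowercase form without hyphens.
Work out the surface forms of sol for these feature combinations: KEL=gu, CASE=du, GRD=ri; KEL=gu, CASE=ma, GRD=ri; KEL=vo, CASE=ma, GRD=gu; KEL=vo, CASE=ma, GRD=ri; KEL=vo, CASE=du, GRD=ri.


cell KEL=gu, CASE=du, GRD=ri:
underlying: sol-v-tep
1. k -> g, p -> b, s -> z, t -> d / V _ V: no change
2. 0 -> a / C _ C: inserts after position(s) 3, 4: solavatep
surface: solavatep

cell KEL=gu, CASE=ma, GRD=ri:
underlying: sol-lo-tep
1. k -> g, p -> b, s -> z, t -> d / V _ V: fires at position(s) 6: sollodep
2. 0 -> a / C _ C: inserts after position(s) 3: solalodep
surface: solalodep

cell KEL=vo, CASE=ma, GRD=gu:
underlying: sol-lo-i-kzi
1. k -> g, p -> b, s -> z, t -> d / V _ V: no change
2. 0 -> a / C _ C: inserts after position(s) 3, 7: solaloikazi
surface: solaloikazi

cell KEL=vo, CASE=ma, GRD=ri:
underlying: sol-lo-i-pz
1. k -> g, p -> b, s -> z, t -> d / V _ V: no change
2. 0 -> a / C _ C: inserts after position(s) 3, 7: solaloipaz
surface: solaloipaz

cell KEL=vo, CASE=du, GRD=ri:
underlying: sol-v-i-pz
1. k -> g, p -> b, s -> z, t -> d / V _ V: no change
2. 0 -> a / C _ C: inserts after position(s) 3, 6: solavipaz
surface: solavipaz


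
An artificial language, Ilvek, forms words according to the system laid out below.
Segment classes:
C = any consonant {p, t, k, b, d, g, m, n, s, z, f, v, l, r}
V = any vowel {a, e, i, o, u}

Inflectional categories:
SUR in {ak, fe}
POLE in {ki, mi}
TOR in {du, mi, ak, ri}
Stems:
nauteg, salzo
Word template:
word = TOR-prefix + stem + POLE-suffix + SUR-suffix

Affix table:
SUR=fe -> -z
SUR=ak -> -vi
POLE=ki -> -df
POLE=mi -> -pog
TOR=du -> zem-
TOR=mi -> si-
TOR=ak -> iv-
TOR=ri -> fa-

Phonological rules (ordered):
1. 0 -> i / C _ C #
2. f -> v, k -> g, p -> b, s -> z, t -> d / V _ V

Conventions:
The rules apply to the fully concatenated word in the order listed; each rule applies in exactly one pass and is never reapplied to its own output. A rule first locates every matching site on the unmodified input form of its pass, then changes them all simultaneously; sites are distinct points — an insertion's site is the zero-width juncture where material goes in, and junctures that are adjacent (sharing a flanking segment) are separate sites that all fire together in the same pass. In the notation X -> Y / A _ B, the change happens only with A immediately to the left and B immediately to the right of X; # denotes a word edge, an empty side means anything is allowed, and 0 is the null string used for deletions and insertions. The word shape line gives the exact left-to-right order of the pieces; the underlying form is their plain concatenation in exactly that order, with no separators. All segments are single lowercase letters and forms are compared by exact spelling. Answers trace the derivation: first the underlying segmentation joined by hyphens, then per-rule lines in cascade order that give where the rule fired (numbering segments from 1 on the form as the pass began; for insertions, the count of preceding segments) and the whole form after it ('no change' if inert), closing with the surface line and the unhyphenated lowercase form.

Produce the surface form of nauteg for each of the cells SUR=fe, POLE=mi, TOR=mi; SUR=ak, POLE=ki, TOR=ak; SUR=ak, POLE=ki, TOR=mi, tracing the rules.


cell SUR=fe, POLE=mi, TOR=mi:
underlying: si-nauteg-pog-z
1. 0 -> i / C _ C #: inserts after position(s) 11: sinautegpogiz
2. f -> v, k -> g, p -> b, s -> z, t -> d / V _ V: fires at position(s) 6: sinaudegpogiz
surface: sinaudegpogiz

cell SUR=ak, POLE=ki, TOR=ak:
underlying: iv-nauteg-df-vi
1. 0 -> i / C _ C #: no change
2. f -> v, k -> g, p -> b, s -> z, t -> d / V _ V: fires at position(s) 6: ivnaudegdfvi
surface: ivnaudegdfvi

cell SUR=ak, POLE=ki, TOR=mi:
underlying: si-nauteg-df-vi
1. 0 -> i / C _ C #: no change
2. f -> v, k -> g, p -> b, s -> z, t -> d / V _ V: fires at position(s) 6: sinaudegdfvi
surface: sinaudegdfvi


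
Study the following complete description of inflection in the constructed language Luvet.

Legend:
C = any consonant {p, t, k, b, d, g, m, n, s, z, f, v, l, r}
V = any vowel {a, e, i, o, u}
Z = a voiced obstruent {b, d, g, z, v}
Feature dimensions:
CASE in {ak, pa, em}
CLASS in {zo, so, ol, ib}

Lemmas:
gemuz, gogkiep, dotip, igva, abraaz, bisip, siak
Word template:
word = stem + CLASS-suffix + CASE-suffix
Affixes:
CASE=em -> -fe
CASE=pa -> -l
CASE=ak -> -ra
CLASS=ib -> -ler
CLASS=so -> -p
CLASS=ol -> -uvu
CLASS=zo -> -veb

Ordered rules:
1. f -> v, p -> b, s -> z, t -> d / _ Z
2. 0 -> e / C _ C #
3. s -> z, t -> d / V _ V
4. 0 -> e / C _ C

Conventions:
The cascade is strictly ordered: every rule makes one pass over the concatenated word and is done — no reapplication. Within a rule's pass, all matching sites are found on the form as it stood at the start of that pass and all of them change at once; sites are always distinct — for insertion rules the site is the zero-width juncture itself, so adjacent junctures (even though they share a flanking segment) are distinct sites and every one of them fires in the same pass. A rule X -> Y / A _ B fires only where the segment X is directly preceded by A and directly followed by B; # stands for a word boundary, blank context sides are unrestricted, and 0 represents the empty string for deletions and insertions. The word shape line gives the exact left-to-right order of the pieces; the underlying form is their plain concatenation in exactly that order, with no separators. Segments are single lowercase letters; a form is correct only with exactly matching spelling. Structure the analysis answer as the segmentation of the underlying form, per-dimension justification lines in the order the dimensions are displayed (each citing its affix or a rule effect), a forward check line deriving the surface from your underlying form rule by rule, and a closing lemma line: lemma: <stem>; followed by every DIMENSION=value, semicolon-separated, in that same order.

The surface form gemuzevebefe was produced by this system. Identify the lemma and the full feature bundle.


underlying: gemuz-veb-fe
CASE=em - signalled by the affix -fe
CLASS=zo - signalled by the affix -veb
check: gemuzvebfe -> gemuzvebfe -> gemuzvebfe -> gemuzvebfe -> gemuzevebefe
lemma: gemuz; CASE=em; CLASS=zo


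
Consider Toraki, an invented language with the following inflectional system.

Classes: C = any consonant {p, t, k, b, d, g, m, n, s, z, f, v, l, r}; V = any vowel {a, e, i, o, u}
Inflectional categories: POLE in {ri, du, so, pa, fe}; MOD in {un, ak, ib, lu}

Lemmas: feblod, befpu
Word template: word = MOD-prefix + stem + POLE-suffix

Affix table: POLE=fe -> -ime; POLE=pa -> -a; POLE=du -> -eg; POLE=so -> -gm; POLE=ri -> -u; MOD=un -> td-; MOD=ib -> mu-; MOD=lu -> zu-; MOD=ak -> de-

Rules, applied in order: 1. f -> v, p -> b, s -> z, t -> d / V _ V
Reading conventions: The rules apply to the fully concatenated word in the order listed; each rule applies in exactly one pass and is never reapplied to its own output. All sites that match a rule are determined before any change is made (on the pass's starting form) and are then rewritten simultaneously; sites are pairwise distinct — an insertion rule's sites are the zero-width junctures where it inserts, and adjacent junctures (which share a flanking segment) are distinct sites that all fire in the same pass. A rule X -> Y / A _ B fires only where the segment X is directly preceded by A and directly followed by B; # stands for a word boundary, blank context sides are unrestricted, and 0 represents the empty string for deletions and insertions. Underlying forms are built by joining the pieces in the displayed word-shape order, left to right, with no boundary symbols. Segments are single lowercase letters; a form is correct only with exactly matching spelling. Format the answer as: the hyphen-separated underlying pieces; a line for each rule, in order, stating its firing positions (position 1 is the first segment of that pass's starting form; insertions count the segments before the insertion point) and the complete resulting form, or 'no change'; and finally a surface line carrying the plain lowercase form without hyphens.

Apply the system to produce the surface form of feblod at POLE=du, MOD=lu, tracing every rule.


underlying: zu-feblod-eg
1. f -> v, p -> b, s -> z, t -> d / V _ V: fires at position(s) 3: zuveblodeg
surface: zuveblodeg


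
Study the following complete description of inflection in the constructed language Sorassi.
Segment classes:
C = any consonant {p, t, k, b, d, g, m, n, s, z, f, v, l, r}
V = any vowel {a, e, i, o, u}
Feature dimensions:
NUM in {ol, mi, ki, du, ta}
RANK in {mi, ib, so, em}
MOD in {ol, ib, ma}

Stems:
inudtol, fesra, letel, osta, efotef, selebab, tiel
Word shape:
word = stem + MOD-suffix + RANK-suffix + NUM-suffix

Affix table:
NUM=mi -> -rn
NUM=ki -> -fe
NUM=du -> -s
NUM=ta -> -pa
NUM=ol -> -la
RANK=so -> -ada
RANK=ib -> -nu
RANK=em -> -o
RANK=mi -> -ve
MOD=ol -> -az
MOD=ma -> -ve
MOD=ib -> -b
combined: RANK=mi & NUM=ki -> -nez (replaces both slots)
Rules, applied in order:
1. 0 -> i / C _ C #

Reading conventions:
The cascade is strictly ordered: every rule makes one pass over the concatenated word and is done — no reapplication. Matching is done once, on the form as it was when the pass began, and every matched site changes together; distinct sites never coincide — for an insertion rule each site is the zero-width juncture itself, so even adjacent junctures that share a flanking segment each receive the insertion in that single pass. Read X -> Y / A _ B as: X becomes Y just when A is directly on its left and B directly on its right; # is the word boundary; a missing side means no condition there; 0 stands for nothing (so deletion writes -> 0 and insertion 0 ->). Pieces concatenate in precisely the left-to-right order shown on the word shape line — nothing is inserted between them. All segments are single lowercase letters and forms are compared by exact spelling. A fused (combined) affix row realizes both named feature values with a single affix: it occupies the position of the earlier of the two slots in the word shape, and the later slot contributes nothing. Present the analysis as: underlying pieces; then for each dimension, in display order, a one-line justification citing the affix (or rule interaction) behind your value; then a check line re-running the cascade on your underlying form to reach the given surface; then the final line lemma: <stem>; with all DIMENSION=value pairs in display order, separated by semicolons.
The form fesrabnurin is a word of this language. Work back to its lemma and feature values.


underlying: fesra-b-nu-rn
NUM=mi - signalled by the affix -rn
RANK=ib - signalled by the affix -nu
MOD=ib - signalled by the affix -b
check: fesrabnurn -> fesrabnurin
lemma: fesra; NUM=mi; RANK=ib; MOD=ib


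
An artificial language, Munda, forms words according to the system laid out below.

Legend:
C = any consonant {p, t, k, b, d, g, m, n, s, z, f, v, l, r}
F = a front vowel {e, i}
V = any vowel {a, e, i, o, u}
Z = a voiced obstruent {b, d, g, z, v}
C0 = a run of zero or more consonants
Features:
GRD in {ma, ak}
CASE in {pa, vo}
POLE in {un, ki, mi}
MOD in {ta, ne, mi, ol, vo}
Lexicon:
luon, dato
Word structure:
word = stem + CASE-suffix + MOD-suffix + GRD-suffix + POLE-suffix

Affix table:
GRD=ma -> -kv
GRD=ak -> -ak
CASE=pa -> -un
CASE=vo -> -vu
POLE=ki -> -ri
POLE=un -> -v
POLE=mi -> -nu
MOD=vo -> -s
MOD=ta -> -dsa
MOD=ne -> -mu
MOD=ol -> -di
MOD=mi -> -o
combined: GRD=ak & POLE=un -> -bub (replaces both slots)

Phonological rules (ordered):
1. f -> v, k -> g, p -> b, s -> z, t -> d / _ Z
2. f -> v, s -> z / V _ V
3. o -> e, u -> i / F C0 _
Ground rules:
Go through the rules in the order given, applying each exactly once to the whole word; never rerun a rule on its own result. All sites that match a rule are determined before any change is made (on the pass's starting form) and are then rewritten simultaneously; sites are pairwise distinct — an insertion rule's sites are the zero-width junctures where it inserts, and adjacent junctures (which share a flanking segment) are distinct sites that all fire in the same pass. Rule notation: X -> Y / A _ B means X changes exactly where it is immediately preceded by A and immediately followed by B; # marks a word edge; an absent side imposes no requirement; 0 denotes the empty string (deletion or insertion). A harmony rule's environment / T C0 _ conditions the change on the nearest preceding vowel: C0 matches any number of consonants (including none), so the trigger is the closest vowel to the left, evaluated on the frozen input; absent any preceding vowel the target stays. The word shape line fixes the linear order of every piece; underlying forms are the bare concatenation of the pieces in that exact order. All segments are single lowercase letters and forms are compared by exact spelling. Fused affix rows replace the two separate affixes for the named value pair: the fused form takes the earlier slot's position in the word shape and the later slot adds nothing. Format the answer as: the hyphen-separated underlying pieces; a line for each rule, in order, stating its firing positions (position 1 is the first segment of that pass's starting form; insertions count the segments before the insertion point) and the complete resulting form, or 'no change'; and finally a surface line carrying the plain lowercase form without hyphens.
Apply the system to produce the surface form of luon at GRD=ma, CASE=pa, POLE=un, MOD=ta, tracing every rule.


underlying: luon-un-dsa-kv-v
1. f -> v, k -> g, p -> b, s -> z, t -> d / _ Z: fires at position(s) 10: luonundsagvv
2. f -> v, s -> z / V _ V: no change
3. o -> e, u -> i / F C0 _: no change
surface: luonundsagvv


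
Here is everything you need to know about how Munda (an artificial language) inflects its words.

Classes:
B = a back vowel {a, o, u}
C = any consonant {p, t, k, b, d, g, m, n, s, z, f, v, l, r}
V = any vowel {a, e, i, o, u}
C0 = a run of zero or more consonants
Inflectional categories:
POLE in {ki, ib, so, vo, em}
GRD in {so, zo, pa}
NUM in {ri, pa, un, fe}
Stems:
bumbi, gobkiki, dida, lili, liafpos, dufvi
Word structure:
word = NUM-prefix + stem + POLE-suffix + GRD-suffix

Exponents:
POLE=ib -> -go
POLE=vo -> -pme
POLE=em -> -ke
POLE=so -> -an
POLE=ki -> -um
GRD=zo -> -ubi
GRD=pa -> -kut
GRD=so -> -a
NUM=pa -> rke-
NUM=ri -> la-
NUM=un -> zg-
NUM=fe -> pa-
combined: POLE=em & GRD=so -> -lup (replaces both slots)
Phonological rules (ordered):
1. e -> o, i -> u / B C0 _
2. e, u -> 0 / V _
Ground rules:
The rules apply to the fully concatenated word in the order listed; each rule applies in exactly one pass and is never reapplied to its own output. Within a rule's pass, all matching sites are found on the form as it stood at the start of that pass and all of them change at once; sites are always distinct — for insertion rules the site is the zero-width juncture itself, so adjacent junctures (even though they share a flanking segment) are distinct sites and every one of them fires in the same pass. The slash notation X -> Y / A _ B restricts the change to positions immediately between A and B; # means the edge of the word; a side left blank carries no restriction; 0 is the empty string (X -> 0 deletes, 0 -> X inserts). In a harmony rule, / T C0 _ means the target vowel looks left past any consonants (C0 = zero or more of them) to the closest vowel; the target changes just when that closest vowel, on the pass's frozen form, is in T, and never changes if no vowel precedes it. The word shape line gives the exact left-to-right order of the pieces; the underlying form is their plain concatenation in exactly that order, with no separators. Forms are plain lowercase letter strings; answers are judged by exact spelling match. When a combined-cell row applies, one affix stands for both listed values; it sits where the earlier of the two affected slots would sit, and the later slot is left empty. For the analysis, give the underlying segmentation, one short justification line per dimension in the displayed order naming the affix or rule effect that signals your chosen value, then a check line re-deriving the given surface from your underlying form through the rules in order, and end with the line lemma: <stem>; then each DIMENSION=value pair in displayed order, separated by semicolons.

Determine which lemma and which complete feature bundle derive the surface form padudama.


underlying: pa-dida-um-a
POLE=ki - signalled by the affix -um
GRD=so - signalled by the affix -a
NUM=fe - signalled by the affix pa-
check: padidauma -> padudauma -> padudama
lemma: dida; POLE=ki; GRD=so; NUM=fe
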